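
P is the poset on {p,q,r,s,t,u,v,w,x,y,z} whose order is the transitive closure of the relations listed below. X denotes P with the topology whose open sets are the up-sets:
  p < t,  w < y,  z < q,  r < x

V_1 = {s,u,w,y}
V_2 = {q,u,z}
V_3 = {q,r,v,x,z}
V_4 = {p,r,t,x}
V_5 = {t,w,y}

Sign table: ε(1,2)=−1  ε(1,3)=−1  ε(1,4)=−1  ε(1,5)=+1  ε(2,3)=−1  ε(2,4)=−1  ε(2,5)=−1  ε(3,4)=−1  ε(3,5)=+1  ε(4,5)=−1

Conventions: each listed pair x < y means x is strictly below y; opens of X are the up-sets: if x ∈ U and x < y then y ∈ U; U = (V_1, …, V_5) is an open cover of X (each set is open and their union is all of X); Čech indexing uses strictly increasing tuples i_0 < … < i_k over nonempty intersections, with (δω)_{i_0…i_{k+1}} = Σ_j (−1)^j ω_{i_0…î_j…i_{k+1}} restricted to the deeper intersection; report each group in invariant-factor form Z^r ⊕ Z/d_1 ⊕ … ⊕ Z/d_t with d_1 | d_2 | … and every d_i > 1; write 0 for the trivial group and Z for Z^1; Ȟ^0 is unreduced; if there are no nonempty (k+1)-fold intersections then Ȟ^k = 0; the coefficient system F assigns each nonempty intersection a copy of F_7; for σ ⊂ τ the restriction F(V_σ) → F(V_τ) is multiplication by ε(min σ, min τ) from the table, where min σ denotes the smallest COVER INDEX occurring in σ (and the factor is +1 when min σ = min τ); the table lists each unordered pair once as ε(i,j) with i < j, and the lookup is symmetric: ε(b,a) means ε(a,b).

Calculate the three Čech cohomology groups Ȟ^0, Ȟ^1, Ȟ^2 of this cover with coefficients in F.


nerve simplices:
  V12={u} V15={w,y} V23={q,z} V34={r,x} V45={t}
C dims 5,5; δ0: rk_F7 4
degree 0: 5−4−0 = 1 → Ȟ^0 ≅ Z/7
degree 1: 5−0−4 = 1 → Ȟ^1 ≅ Z/7
degree 2: 0−0−0 = 0 → Ȟ^2 ≅ 0

Ȟ^0 = Z/7,  Ȟ^1 = Z/7,  Ȟ^2 = 0


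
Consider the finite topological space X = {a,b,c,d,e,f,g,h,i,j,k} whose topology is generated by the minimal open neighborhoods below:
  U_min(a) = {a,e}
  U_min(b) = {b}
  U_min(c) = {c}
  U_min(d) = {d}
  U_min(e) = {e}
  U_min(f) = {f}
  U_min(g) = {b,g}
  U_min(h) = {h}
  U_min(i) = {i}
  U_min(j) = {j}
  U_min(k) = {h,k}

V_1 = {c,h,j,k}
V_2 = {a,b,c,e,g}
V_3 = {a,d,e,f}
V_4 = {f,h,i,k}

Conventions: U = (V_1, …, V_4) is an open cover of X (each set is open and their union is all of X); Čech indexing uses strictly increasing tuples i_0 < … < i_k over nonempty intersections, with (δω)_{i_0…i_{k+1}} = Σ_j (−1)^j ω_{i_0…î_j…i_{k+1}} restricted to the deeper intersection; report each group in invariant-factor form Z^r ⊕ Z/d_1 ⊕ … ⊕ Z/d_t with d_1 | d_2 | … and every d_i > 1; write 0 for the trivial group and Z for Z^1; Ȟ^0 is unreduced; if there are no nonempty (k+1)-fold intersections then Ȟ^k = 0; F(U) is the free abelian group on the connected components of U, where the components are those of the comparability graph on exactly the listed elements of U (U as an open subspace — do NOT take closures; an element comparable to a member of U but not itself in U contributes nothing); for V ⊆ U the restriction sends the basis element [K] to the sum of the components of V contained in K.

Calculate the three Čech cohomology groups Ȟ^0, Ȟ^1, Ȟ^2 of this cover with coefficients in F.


Ȟ^0 = Z^8, Ȟ^1 = 0 and Ȟ^2 = 0

intersection data:
  V12={c} V14={h,k} V23={a,e} V34={f}
components per intersection:
  V1: {c} {h,k} {j}
  V2: {a,e} {b,g} {c}
  V3: {a,e} {d} {f}
  V4: {f} {h,k} {i}
  V12: {c}
  V14: {h,k}
  V23: {a,e}
  V34: {f}
C dims 12,4; δ0: rk 4, SNF 1^4
Ȟ^0 = (12 − 4) − 0 = 8, so Ȟ^0 ≅ Z^8
Ȟ^1 = (4 − 0) − 4 = 0, so Ȟ^1 ≅ 0
Ȟ^2 = (0 − 0) − 0 = 0, so Ȟ^2 ≅ 0


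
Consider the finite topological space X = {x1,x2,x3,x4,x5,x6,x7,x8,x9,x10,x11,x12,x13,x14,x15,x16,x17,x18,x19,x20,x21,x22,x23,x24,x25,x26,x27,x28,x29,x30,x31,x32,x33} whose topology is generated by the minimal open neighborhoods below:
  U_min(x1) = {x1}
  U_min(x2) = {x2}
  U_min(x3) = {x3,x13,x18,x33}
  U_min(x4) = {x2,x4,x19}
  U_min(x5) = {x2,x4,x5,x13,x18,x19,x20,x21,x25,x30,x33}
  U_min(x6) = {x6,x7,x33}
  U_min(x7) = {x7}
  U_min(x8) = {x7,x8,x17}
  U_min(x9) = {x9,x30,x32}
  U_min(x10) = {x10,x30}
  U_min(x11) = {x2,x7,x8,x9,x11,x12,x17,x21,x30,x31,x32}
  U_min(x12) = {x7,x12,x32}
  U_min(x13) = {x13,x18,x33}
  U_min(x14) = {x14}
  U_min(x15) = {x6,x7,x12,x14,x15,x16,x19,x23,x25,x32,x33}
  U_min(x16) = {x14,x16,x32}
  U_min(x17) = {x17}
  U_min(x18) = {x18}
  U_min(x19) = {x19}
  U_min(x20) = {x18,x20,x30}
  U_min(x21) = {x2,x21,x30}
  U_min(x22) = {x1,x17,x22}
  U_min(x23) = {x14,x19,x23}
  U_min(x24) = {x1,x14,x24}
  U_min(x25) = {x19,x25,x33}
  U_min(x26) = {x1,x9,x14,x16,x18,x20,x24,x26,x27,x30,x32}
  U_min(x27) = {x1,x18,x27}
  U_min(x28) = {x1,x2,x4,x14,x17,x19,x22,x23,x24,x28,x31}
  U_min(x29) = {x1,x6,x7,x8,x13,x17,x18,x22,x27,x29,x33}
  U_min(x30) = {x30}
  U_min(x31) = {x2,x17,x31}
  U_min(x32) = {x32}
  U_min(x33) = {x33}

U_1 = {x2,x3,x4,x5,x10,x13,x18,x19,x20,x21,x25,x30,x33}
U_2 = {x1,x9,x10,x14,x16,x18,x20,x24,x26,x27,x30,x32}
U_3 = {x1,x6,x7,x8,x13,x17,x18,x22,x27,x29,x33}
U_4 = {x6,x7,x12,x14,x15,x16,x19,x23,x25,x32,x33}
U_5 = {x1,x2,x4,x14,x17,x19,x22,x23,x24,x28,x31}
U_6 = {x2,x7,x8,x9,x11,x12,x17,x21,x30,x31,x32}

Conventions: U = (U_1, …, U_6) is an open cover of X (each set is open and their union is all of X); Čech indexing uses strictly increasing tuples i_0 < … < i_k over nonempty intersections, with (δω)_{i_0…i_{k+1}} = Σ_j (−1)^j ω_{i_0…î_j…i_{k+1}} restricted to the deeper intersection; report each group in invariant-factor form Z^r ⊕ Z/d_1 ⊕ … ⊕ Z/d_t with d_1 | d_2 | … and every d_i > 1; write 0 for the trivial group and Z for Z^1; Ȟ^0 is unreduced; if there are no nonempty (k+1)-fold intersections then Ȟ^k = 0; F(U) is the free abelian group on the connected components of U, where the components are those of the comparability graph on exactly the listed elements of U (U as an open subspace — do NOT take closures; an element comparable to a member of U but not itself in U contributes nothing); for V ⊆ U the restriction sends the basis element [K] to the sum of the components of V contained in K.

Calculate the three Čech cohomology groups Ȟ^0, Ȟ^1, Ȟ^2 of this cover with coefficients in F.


cover nerve:
  U12={x10,x18,x20,x30} U13={x13,x18,x33} U14={x19,x25,x33} U15={x2,x4,x19} U16={x2,x21,x30} U23={x1,x18,x27} U24={x14,x16,x32} U25={x1,x14,x24} U26={x9,x30,x32} U34={x6,x7,x33} U35={x1,x17,x22} U36={x7,x8,x17} U45={x14,x19,x23} U46={x7,x12,x32} U56={x2,x17,x31}
  U123={x18} U126={x30} U134={x33} U145={x19} U156={x2} U235={x1} U245={x14} U246={x32} U346={x7} U356={x17}
components per intersection:
  U1: {x2,x3,x4,x5,x10,x13,x18,x19,x20,x21,x25,x30,x33}
  U2: {x1,x9,x10,x14,x16,x18,x20,x24,x26,x27,x30,x32}
  U3: {x1,x6,x7,x8,x13,x17,x18,x22,x27,x29,x33}
  U4: {x6,x7,x12,x14,x15,x16,x19,x23,x25,x32,x33}
  U5: {x1,x2,x4,x14,x17,x19,x22,x23,x24,x28,x31}
  U6: {x2,x7,x8,x9,x11,x12,x17,x21,x30,x31,x32}
  U12: {x10,x18,x20,x30}
  U13: {x13,x18,x33}
  U14: {x19,x25,x33}
  U15: {x2,x4,x19}
  U16: {x2,x21,x30}
  U23: {x1,x18,x27}
  U24: {x14,x16,x32}
  U25: {x1,x14,x24}
  U26: {x9,x30,x32}
  U34: {x6,x7,x33}
  U35: {x1,x17,x22}
  U36: {x7,x8,x17}
  U45: {x14,x19,x23}
  U46: {x7,x12,x32}
  U56: {x2,x17,x31}
  U123: {x18}
  U126: {x30}
  U134: {x33}
  U145: {x19}
  U156: {x2}
  U235: {x1}
  U245: {x14}
  U246: {x32}
  U346: {x7}
  U356: {x17}
C dims 6,15,10; δ0: rk 5, SNF 1^5; δ1: rk 10, SNF 1^9·2
Ȟ^0: (6−5)−0=1 ⇒ Z
Ȟ^1: (15−10)−5=0 ⇒ 0
Ȟ^2: (10−0)−10=0 plus torsion [2] ⇒ Z/2

Ȟ^0 ≅ Z; Ȟ^1 ≅ 0; Ȟ^2 ≅ Z/2


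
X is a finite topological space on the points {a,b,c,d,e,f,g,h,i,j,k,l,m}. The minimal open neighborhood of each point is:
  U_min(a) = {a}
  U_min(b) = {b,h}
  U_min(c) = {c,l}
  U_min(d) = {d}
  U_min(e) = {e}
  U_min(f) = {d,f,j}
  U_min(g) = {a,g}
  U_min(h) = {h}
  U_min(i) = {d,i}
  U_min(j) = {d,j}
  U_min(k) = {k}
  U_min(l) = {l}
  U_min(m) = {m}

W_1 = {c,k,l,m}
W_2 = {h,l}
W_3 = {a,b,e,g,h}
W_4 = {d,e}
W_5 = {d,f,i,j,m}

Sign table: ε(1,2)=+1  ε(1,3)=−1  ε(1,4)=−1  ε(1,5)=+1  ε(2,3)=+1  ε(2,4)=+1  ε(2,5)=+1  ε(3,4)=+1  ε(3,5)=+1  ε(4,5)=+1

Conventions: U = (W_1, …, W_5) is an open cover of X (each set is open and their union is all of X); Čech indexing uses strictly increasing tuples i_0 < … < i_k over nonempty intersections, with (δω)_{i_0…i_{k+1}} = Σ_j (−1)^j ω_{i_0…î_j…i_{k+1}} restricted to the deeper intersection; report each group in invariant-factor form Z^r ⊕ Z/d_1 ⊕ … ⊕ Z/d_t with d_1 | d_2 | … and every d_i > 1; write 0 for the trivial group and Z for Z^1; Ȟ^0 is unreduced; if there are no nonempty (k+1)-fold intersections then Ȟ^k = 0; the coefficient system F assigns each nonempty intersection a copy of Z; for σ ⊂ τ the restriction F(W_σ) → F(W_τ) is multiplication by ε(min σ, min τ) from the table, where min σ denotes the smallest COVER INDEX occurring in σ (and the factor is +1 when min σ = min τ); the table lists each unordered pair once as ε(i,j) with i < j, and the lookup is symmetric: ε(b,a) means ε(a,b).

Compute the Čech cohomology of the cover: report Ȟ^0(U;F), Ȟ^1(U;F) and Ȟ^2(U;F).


Ȟ^0 ≅ Z,  Ȟ^1 ≅ Z,  Ȟ^2 ≅ 0

nerve simplices:
  W12={l} W15={m} W23={h} W34={e} W45={d}
C dims 5,5; δ0: rk 4, SNF 1^4
degree 0: 5−4−0 = 1 → Ȟ^0 ≅ Z
degree 1: 5−0−4 = 1 → Ȟ^1 ≅ Z
degree 2: 0−0−0 = 0 → Ȟ^2 ≅ 0


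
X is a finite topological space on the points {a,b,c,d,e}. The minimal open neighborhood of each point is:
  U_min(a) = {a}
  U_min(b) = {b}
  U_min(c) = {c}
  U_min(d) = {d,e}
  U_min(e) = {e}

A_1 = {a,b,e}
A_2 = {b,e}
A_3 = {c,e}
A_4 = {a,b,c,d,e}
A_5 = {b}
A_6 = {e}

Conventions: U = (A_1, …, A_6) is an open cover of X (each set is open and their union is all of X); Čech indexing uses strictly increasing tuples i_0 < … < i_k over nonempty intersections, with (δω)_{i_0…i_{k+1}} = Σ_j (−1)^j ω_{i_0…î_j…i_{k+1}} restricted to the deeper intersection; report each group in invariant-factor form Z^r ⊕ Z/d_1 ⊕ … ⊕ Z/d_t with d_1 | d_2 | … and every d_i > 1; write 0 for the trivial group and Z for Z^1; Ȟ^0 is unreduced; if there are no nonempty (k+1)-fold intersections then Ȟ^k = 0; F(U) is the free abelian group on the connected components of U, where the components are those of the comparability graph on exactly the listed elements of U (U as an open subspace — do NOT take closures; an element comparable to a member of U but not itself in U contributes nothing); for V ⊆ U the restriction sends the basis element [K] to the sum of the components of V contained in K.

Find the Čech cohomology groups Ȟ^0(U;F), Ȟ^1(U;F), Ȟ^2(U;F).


cover nerve:
  A12={b,e} A13={e} A14={a,b,e} A15={b} A16={e} A23={e} A24={b,e} A25={b} A26={e} A34={c,e} A36={e} A45={b} A46={e}
  A123={e} A124={b,e} A125={b} A126={e} A134={e} A136={e} A145={b} A146={e} A234={e} A236={e} A245={b} A246={e} A346={e}
  A1234={e} A1236={e} A1245={b} A1246={e} A1346={e} A2346={e}
  A12346={e}
components per intersection:
  A1: {a} {b} {e}
  A2: {b} {e}
  A3: {c} {e}
  A4: {a} {b} {c} {d,e}
  A5: {b}
  A6: {e}
  A12: {b} {e}
  A13: {e}
  A14: {a} {b} {e}
  A15: {b}
  A16: {e}
  A23: {e}
  A24: {b} {e}
  A25: {b}
  A26: {e}
  A34: {c} {e}
  A36: {e}
  A45: {b}
  A46: {e}
  A123: {e}
  A124: {b} {e}
  A125: {b}
  A126: {e}
  A134: {e}
  A136: {e}
  A145: {b}
  A146: {e}
  A234: {e}
  A236: {e}
  A245: {b}
  A246: {e}
  A346: {e}
  A1234: {e}
  A1236: {e}
  A1245: {b}
  A1246: {e}
  A1346: {e}
  A2346: {e}
  A12346: {e}
C dims 13,18,14,6; δ0: rk 9, SNF 1^9; δ1: rk 9, SNF 1^9; δ2: rk 5, SNF 1^5
Ȟ^0: (13−9)−0=4 ⇒ Z^4
Ȟ^1: (18−9)−9=0 ⇒ 0
Ȟ^2: (14−5)−9=0 ⇒ 0

Ȟ^0 = Z^4, Ȟ^1 = 0, Ȟ^2 = 0


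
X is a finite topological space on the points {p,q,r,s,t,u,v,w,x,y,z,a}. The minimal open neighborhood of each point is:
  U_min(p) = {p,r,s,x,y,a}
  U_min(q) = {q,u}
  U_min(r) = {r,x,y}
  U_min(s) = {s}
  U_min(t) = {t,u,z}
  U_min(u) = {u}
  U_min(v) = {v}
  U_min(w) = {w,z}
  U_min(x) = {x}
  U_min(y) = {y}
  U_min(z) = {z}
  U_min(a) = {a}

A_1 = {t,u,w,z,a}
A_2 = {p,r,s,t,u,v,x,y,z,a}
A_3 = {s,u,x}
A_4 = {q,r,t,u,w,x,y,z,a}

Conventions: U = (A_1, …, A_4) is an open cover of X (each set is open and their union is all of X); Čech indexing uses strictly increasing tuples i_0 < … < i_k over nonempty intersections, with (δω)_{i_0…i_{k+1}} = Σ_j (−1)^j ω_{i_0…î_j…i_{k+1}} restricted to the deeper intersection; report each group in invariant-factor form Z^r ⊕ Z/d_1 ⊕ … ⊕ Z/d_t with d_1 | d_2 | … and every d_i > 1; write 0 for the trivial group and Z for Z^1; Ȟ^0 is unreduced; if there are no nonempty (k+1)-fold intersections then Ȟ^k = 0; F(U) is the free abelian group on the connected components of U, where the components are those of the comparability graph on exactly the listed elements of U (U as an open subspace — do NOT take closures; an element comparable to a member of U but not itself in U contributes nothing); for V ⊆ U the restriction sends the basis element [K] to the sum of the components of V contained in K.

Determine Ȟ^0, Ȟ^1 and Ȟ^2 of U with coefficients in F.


intersection data:
  A12={t,u,z,a} A13={u} A14={t,u,w,z,a} A23={s,u,x} A24={r,t,u,x,y,z,a} A34={u,x}
  A123={u} A124={t,u,z,a} A134={u} A234={u,x}
  A1234={u}
components per intersection:
  A1: {t,u,w,z} {a}
  A2: {p,r,s,x,y,a} {t,u,z} {v}
  A3: {s} {u} {x}
  A4: {q,t,u,w,z} {r,x,y} {a}
  A12: {t,u,z} {a}
  A13: {u}
  A14: {t,u,w,z} {a}
  A23: {s} {u} {x}
  A24: {r,x,y} {t,u,z} {a}
  A34: {u} {x}
  A123: {u}
  A124: {t,u,z} {a}
  A134: {u}
  A234: {u} {x}
  A1234: {u}
C dims 11,13,6,1; δ0: rk 8, SNF 1^8; δ1: rk 5, SNF 1^5; δ2: rk 1, SNF 1^1
Ȟ^0 = (11 − 8) − 0 = 3, so Ȟ^0 ≅ Z^3
Ȟ^1 = (13 − 5) − 8 = 0, so Ȟ^1 ≅ 0
Ȟ^2 = (6 − 1) − 5 = 0, so Ȟ^2 ≅ 0

Ȟ^0(U;F) ≅ Z^3,  Ȟ^1(U;F) ≅ 0,  Ȟ^2(U;F) ≅ 0


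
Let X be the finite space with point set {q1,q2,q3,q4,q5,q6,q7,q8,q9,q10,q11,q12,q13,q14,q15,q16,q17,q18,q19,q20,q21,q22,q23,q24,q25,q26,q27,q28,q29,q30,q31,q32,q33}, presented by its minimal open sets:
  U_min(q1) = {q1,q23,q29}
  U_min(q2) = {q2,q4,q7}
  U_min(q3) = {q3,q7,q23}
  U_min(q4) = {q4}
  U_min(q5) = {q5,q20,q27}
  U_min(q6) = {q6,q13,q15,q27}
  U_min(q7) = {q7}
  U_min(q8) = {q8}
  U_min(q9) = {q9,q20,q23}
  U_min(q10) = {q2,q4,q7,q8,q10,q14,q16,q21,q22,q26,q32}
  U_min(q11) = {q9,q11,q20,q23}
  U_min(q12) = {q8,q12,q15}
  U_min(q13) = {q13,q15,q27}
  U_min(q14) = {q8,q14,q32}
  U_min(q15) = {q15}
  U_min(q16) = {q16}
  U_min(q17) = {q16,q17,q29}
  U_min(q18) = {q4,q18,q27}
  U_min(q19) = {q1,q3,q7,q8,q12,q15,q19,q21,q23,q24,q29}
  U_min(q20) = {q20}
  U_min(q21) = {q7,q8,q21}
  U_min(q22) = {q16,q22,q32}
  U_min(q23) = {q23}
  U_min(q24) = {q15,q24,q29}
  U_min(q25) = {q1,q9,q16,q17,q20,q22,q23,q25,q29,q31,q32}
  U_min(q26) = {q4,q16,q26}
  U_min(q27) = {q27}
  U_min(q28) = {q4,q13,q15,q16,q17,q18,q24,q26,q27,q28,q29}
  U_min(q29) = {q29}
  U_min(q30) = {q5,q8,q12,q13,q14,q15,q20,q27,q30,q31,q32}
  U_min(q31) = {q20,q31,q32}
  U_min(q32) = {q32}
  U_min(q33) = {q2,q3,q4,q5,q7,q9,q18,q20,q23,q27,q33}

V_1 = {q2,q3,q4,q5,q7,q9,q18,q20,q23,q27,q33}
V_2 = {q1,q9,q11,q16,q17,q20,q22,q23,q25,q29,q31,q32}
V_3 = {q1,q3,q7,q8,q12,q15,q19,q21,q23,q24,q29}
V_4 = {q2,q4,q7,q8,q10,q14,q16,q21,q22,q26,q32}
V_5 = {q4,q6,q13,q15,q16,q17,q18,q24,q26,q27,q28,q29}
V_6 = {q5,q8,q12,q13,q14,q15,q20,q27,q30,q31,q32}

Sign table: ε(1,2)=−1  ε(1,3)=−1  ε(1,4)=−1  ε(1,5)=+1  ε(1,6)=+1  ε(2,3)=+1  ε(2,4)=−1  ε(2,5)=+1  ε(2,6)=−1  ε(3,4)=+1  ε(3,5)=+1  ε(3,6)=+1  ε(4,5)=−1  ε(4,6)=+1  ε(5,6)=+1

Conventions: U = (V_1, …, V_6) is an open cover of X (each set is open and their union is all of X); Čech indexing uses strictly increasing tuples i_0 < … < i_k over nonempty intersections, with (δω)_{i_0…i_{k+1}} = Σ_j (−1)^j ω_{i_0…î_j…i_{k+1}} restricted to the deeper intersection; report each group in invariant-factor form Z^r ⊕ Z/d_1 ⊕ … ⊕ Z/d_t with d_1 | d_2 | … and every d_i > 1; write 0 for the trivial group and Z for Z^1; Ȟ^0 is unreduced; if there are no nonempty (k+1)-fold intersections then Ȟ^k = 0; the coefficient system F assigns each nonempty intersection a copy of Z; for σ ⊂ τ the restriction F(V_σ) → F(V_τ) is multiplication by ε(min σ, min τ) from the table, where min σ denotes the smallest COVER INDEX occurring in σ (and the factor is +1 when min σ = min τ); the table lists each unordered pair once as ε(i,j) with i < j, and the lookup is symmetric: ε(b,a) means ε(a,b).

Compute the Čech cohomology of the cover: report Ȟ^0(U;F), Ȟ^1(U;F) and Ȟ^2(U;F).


intersection data:
  V12={q9,q20,q23} V13={q3,q7,q23} V14={q2,q4,q7} V15={q4,q18,q27} V16={q5,q20,q27} V23={q1,q23,q29} V24={q16,q22,q32} V25={q16,q17,q29} V26={q20,q31,q32} V34={q7,q8,q21} V35={q15,q24,q29} V36={q8,q12,q15} V45={q4,q16,q26} V46={q8,q14,q32} V56={q13,q15,q27}
  V123={q23} V126={q20} V134={q7} V145={q4} V156={q27} V235={q29} V245={q16} V246={q32} V346={q8} V356={q15}
C dims 6,15,10; δ0: rk 6, SNF 1^5·2; δ1: rk 9, SNF 1^9
Ȟ^0 = (6 − 6) − 0 = 0, so Ȟ^0 ≅ 0
Ȟ^1 = (15 − 9) − 6 = 0 plus torsion [2], so Ȟ^1 ≅ Z/2
Ȟ^2 = (10 − 0) − 9 = 1, so Ȟ^2 ≅ Z

Ȟ^0(U;F) ≅ 0, Ȟ^1(U;F) ≅ Z/2, Ȟ^2(U;F) ≅ Z


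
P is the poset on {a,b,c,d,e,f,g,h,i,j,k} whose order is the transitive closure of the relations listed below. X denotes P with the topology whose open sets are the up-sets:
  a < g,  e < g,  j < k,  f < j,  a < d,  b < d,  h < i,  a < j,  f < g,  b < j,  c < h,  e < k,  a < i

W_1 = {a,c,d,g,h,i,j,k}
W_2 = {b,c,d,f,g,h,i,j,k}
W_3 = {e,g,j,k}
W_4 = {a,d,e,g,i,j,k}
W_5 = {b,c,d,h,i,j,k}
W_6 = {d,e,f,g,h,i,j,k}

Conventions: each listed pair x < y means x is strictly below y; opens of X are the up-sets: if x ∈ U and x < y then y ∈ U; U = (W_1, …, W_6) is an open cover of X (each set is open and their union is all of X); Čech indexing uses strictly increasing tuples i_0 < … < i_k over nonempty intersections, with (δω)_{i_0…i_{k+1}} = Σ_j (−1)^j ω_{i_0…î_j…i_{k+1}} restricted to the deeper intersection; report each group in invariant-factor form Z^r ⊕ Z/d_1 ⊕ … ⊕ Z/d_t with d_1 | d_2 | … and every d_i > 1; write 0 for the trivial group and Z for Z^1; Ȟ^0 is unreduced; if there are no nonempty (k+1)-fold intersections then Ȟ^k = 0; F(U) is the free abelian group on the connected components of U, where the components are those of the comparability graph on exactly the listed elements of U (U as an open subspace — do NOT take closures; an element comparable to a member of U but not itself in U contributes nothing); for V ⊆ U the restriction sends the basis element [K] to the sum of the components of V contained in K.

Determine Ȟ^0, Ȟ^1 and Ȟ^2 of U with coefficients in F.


Ȟ^0 = Z, Ȟ^1 = Z and Ȟ^2 = 0

nonempty overlaps:
  W12={c,d,g,h,i,j,k} W13={g,j,k} W14={a,d,g,i,j,k} W15={c,d,h,i,j,k} W16={d,g,h,i,j,k} W23={g,j,k} W24={d,g,i,j,k} W25={b,c,d,h,i,j,k} W26={d,f,g,h,i,j,k} W34={e,g,j,k} W35={j,k} W36={e,g,j,k} W45={d,i,j,k} W46={d,e,g,i,j,k} W56={d,h,i,j,k}
  W123={g,j,k} W124={d,g,i,j,k} W125={c,d,h,i,j,k} W126={d,g,h,i,j,k} W134={g,j,k} W135={j,k} W136={g,j,k} W145={d,i,j,k} W146={d,g,i,j,k} W156={d,h,i,j,k} W234={g,j,k} W235={j,k} W236={g,j,k} W245={d,i,j,k} W246={d,g,i,j,k} W256={d,h,i,j,k} W345={j,k} W346={e,g,j,k} W356={j,k} W456={d,i,j,k}
  W1234={g,j,k} W1235={j,k} W1236={g,j,k} W1245={d,i,j,k} W1246={d,g,i,j,k} W1256={d,h,i,j,k} W1345={j,k} W1346={g,j,k} W1356={j,k} W1456={d,i,j,k} W2345={j,k} W2346={g,j,k} W2356={j,k} W2456={d,i,j,k} W3456={j,k}
  W12345={j,k} W12346={g,j,k} W12356={j,k} W12456={d,i,j,k} W13456={j,k} W23456={j,k}
  W123456={j,k}
components per intersection:
  W1: {a,c,d,g,h,i,j,k}
  W2: {b,d,f,g,j,k} {c,h,i}
  W3: {e,g,j,k}
  W4: {a,d,e,g,i,j,k}
  W5: {b,d,j,k} {c,h,i}
  W6: {d} {e,f,g,j,k} {h,i}
  W12: {c,h,i} {d} {g} {j,k}
  W13: {g} {j,k}
  W14: {a,d,g,i,j,k}
  W15: {c,h,i} {d} {j,k}
  W16: {d} {g} {h,i} {j,k}
  W23: {g} {j,k}
  W24: {d} {g} {i} {j,k}
  W25: {b,d,j,k} {c,h,i}
  W26: {d} {f,g,j,k} {h,i}
  W34: {e,g,j,k}
  W35: {j,k}
  W36: {e,g,j,k}
  W45: {d} {i} {j,k}
  W46: {d} {e,g,j,k} {i}
  W56: {d} {h,i} {j,k}
  W123: {g} {j,k}
  W124: {d} {g} {i} {j,k}
  W125: {c,h,i} {d} {j,k}
  W126: {d} {g} {h,i} {j,k}
  W134: {g} {j,k}
  W135: {j,k}
  W136: {g} {j,k}
  W145: {d} {i} {j,k}
  W146: {d} {g} {i} {j,k}
  W156: {d} {h,i} {j,k}
  W234: {g} {j,k}
  W235: {j,k}
  W236: {g} {j,k}
  W245: {d} {i} {j,k}
  W246: {d} {g} {i} {j,k}
  W256: {d} {h,i} {j,k}
  W345: {j,k}
  W346: {e,g,j,k}
  W356: {j,k}
  W456: {d} {i} {j,k}
  W1234: {g} {j,k}
  W1235: {j,k}
  W1236: {g} {j,k}
  W1245: {d} {i} {j,k}
  W1246: {d} {g} {i} {j,k}
  W1256: {d} {h,i} {j,k}
  W1345: {j,k}
  W1346: {g} {j,k}
  W1356: {j,k}
  W1456: {d} {i} {j,k}
  W2345: {j,k}
  W2346: {g} {j,k}
  W2356: {j,k}
  W2456: {d} {i} {j,k}
  W3456: {j,k}
  W12345: {j,k}
  W12346: {g} {j,k}
  W12356: {j,k}
  W12456: {d} {i} {j,k}
  W13456: {j,k}
  W23456: {j,k}
  W123456: {j,k}
C dims 10,37,49,30; δ0: rk 9, SNF 1^9; δ1: rk 27, SNF 1^27; δ2: rk 22, SNF 1^22
degree 0: 10−9−0 = 1 → Ȟ^0 ≅ Z
degree 1: 37−27−9 = 1 → Ȟ^1 ≅ Z
degree 2: 49−22−27 = 0 → Ȟ^2 ≅ 0


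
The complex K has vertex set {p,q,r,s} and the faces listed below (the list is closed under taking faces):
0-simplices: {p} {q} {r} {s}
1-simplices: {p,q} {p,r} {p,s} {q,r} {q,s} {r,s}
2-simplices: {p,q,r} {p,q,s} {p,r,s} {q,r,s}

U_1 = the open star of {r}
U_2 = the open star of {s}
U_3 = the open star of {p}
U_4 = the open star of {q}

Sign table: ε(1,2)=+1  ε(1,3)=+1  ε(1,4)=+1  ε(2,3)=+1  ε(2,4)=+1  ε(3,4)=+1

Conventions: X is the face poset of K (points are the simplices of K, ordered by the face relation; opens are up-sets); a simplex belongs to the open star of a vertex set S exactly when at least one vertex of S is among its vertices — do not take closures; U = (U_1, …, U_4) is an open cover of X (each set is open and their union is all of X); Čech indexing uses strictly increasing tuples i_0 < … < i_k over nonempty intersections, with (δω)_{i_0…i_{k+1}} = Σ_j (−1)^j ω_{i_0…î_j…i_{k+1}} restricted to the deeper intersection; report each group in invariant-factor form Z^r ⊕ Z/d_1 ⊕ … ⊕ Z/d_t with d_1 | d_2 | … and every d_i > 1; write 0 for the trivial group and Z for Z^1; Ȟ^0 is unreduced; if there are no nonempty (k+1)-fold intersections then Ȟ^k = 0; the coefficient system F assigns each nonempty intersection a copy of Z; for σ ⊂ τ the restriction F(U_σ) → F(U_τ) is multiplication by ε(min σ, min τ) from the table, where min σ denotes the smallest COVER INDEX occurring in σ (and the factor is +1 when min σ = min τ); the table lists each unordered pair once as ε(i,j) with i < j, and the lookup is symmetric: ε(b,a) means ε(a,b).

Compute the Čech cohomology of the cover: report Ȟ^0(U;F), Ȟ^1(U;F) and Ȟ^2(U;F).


intersection data:
  U1={{r},{p,r},{q,r},{r,s},{p,q,r},{p,r,s},{q,r,s}} U2={{s},{p,s},{q,s},{r,s},{p,q,s},{p,r,s},{q,r,s}} U3={{p},{p,q},{p,r},{p,s},{p,q,r},{p,q,s},{p,r,s}} U4={{q},{p,q},{q,r},{q,s},{p,q,r},{p,q,s},{q,r,s}}
  U12={{r,s},{p,r,s},{q,r,s}} U13={{p,r},{p,q,r},{p,r,s}} U14={{q,r},{p,q,r},{q,r,s}} U23={{p,s},{p,q,s},{p,r,s}} U24={{q,s},{p,q,s},{q,r,s}} U34={{p,q},{p,q,r},{p,q,s}}
  U123={{p,r,s}} U124={{q,r,s}} U134={{p,q,r}} U234={{p,q,s}}
C dims 4,6,4; δ0: rk 3, SNF 1^3; δ1: rk 3, SNF 1^3
Ȟ^0 = (4 − 3) − 0 = 1, so Ȟ^0 ≅ Z
Ȟ^1 = (6 − 3) − 3 = 0, so Ȟ^1 ≅ 0
Ȟ^2 = (4 − 0) − 3 = 1, so Ȟ^2 ≅ Z

Ȟ^0 ≅ Z; Ȟ^1 ≅ 0; Ȟ^2 ≅ Z


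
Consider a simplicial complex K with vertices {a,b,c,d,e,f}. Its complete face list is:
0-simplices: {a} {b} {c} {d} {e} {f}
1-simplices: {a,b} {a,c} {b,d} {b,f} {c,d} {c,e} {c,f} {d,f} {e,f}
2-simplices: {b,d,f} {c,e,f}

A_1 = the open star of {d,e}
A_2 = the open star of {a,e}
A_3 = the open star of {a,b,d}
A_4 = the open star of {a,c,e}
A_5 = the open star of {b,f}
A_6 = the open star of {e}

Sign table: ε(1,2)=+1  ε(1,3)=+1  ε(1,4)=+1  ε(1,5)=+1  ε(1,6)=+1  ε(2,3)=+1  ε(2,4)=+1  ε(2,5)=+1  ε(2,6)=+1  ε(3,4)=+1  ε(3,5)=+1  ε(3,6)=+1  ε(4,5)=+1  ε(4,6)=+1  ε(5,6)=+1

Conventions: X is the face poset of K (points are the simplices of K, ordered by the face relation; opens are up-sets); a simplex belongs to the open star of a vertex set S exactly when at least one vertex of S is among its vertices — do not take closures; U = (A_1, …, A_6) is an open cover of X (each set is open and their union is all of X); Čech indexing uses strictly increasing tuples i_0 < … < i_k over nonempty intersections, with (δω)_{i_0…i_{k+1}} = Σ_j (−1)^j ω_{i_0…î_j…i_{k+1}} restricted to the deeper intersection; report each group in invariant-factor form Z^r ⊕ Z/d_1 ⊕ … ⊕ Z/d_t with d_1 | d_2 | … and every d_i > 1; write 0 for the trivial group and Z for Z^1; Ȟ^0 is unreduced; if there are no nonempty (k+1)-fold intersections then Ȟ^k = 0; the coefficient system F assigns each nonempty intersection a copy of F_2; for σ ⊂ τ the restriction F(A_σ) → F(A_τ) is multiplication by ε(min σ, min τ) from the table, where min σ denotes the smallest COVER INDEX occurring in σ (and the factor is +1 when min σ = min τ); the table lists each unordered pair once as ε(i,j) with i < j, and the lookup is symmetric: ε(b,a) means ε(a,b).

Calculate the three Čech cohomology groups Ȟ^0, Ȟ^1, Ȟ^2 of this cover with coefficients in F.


Ȟ^0 = Z/2, Ȟ^1 = 0, Ȟ^2 = Z/2

nerve simplices:
  A1={{d},{e},{b,d},{c,d},{c,e},{d,f},{e,f},{b,d,f},{c,e,f}} A2={{a},{e},{a,b},{a,c},{c,e},{e,f},{c,e,f}} A3={{a},{b},{d},{a,b},{a,c},{b,d},{b,f},{c,d},{d,f},{b,d,f}} A4={{a},{c},{e},{a,b},{a,c},{c,d},{c,e},{c,f},{e,f},{c,e,f}} A5={{b},{f},{a,b},{b,d},{b,f},{c,f},{d,f},{e,f},{b,d,f},{c,e,f}} A6={{e},{c,e},{e,f},{c,e,f}}
  A12={{e},{c,e},{e,f},{c,e,f}} A13={{d},{b,d},{c,d},{d,f},{b,d,f}} A14={{e},{c,d},{c,e},{e,f},{c,e,f}} A15={{b,d},{d,f},{e,f},{b,d,f},{c,e,f}} A16={{e},{c,e},{e,f},{c,e,f}} A23={{a},{a,b},{a,c}} A24={{a},{e},{a,b},{a,c},{c,e},{e,f},{c,e,f}} A25={{a,b},{e,f},{c,e,f}} A26={{e},{c,e},{e,f},{c,e,f}} A34={{a},{a,b},{a,c},{c,d}} A35={{b},{a,b},{b,d},{b,f},{d,f},{b,d,f}} A45={{a,b},{c,f},{e,f},{c,e,f}} A46={{e},{c,e},{e,f},{c,e,f}} A56={{e,f},{c,e,f}}
  A124={{e},{c,e},{e,f},{c,e,f}} A125={{e,f},{c,e,f}} A126={{e},{c,e},{e,f},{c,e,f}} A134={{c,d}} A135={{b,d},{d,f},{b,d,f}} A145={{e,f},{c,e,f}} A146={{e},{c,e},{e,f},{c,e,f}} A156={{e,f},{c,e,f}} A234={{a},{a,b},{a,c}} A235={{a,b}} A245={{a,b},{e,f},{c,e,f}} A246={{e},{c,e},{e,f},{c,e,f}} A256={{e,f},{c,e,f}} A345={{a,b}} A456={{e,f},{c,e,f}}
  A1245={{e,f},{c,e,f}} A1246={{e},{c,e},{e,f},{c,e,f}} A1256={{e,f},{c,e,f}} A1456={{e,f},{c,e,f}} A2345={{a,b}} A2456={{e,f},{c,e,f}}
  A12456={{e,f},{c,e,f}}
C dims 6,14,15,6; δ0: rk_F2 5; δ1: rk_F2 9; δ2: rk_F2 5
degree 0: 6−5−0 = 1 → Ȟ^0 ≅ Z/2
degree 1: 14−9−5 = 0 → Ȟ^1 ≅ 0
degree 2: 15−5−9 = 1 → Ȟ^2 ≅ Z/2


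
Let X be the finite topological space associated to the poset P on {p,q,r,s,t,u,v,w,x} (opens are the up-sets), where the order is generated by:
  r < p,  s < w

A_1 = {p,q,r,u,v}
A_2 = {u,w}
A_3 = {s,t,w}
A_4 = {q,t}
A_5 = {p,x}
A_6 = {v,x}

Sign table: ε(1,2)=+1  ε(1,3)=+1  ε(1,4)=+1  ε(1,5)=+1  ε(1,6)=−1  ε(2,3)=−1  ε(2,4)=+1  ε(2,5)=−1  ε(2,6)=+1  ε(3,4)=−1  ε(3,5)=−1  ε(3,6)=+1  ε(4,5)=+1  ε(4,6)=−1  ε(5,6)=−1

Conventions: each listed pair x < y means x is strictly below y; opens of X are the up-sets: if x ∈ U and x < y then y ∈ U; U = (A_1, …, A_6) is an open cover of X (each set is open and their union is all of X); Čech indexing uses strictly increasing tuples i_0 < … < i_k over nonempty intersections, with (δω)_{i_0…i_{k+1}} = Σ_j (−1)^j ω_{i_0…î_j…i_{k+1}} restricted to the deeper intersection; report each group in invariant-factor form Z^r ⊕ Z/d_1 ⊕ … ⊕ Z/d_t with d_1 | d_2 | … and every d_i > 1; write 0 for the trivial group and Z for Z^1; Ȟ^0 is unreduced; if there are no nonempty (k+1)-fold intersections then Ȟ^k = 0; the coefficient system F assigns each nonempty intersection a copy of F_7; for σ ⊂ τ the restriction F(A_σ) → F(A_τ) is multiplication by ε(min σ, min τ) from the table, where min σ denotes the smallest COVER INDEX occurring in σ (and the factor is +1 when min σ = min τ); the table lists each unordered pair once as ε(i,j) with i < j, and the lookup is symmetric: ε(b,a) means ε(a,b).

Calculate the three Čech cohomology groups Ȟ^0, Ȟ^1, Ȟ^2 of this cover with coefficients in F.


nonempty overlaps:
  A12={u} A14={q} A15={p} A16={v} A23={w} A34={t} A56={x}
C dims 6,7; δ0: rk_F7 5
degree 0: 6−5−0 = 1 → Ȟ^0 ≅ Z/7
degree 1: 7−0−5 = 2 → Ȟ^1 ≅ Z/7 ⊕ Z/7
degree 2: 0−0−0 = 0 → Ȟ^2 ≅ 0

Ȟ^0 ≅ Z/7, Ȟ^1 ≅ Z/7 ⊕ Z/7, Ȟ^2 ≅ 0


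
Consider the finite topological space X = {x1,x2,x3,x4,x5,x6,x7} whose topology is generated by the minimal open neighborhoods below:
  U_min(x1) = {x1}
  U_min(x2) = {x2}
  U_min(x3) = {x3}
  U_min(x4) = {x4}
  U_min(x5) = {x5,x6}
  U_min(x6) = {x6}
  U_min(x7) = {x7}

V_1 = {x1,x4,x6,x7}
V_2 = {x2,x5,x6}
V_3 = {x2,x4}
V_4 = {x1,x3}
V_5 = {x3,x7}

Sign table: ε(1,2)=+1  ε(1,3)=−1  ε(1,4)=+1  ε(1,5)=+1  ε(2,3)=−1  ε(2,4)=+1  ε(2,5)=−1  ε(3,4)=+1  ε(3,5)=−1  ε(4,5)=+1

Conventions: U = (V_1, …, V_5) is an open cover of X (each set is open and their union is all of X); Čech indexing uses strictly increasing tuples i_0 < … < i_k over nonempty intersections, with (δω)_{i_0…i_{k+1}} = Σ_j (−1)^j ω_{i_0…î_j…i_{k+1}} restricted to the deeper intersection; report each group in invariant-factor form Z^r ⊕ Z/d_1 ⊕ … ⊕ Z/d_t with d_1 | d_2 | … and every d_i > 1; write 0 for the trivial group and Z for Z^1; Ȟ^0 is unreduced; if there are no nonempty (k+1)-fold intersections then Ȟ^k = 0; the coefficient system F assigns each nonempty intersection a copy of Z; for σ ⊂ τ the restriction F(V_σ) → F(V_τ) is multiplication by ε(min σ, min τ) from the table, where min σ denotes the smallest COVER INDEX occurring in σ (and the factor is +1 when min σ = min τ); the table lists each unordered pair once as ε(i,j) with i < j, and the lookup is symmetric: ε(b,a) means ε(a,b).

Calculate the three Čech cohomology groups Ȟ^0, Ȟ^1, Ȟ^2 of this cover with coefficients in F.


Ȟ^0 ≅ Z, Ȟ^1 ≅ Z^2, Ȟ^2 ≅ 0

intersection data:
  V12={x6} V13={x4} V14={x1} V15={x7} V23={x2} V45={x3}
C dims 5,6; δ0: rk 4, SNF 1^4
Ȟ^0 = (5 − 4) − 0 = 1, so Ȟ^0 ≅ Z
Ȟ^1 = (6 − 0) − 4 = 2, so Ȟ^1 ≅ Z^2
Ȟ^2 = (0 − 0) − 0 = 0, so Ȟ^2 ≅ 0


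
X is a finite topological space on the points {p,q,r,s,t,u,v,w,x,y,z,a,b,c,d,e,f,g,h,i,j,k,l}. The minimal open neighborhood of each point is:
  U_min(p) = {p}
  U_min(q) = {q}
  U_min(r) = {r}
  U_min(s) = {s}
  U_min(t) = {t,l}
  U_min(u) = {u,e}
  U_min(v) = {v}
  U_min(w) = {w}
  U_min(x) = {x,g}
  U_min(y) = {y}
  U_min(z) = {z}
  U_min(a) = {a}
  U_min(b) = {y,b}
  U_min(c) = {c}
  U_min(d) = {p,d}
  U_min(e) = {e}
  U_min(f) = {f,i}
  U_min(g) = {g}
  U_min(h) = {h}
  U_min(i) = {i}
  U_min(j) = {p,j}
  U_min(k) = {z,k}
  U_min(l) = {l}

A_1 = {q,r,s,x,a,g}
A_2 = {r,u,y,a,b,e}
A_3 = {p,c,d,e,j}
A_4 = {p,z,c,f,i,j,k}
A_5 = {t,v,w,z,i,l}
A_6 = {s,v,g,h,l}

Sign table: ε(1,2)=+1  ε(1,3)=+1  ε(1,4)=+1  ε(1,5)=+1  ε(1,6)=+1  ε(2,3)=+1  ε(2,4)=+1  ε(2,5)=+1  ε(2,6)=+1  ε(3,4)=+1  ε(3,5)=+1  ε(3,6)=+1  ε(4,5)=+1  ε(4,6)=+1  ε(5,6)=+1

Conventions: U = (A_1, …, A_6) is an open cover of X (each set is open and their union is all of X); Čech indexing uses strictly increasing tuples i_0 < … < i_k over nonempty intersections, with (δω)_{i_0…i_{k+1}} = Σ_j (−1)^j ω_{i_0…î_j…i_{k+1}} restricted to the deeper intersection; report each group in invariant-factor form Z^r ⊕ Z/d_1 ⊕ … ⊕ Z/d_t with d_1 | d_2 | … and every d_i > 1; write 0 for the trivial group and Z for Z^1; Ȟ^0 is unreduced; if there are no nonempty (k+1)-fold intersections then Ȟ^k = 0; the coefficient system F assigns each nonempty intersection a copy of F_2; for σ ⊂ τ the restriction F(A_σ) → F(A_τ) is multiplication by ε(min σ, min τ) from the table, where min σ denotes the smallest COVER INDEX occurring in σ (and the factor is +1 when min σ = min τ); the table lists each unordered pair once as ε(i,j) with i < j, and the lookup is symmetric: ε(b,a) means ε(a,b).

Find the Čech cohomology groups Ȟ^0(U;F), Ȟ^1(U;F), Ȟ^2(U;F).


Ȟ^0 = Z/2, Ȟ^1 = Z/2 and Ȟ^2 = 0

intersection data:
  A12={r,a} A16={s,g} A23={e} A34={p,c,j} A45={z,i} A56={v,l}
C dims 6,6; δ0: rk_F2 5
Ȟ^0 = (6 − 5) − 0 = 1, so Ȟ^0 ≅ Z/2
Ȟ^1 = (6 − 0) − 5 = 1, so Ȟ^1 ≅ Z/2
Ȟ^2 = (0 − 0) − 0 = 0, so Ȟ^2 ≅ 0


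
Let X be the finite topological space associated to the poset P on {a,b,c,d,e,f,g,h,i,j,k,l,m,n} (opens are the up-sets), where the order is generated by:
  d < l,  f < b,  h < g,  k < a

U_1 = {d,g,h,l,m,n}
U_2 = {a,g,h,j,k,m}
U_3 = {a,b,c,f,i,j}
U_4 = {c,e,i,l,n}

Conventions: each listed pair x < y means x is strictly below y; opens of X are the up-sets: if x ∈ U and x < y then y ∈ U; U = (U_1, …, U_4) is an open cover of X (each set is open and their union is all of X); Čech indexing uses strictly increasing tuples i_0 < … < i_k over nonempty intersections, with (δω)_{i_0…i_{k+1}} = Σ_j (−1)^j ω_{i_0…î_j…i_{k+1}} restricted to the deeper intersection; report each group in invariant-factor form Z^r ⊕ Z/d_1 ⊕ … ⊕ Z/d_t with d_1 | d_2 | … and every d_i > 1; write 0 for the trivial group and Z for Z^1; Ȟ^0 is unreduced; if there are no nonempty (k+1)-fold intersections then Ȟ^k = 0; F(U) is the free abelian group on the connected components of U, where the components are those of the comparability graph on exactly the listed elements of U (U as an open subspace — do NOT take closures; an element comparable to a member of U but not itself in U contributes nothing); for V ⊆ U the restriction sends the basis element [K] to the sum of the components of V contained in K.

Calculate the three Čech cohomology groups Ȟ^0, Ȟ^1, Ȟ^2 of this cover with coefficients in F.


intersection data:
  U12={g,h,m} U14={l,n} U23={a,j} U34={c,i}
components per intersection:
  U1: {d,l} {g,h} {m} {n}
  U2: {a,k} {g,h} {j} {m}
  U3: {a} {b,f} {c} {i} {j}
  U4: {c} {e} {i} {l} {n}
  U12: {g,h} {m}
  U14: {l} {n}
  U23: {a} {j}
  U34: {c} {i}
C dims 18,8; δ0: rk 8, SNF 1^8
Ȟ^0 = (18 − 8) − 0 = 10, so Ȟ^0 ≅ Z^10
Ȟ^1 = (8 − 0) − 8 = 0, so Ȟ^1 ≅ 0
Ȟ^2 = (0 − 0) − 0 = 0, so Ȟ^2 ≅ 0

Ȟ^0 = Z^10,  Ȟ^1 = 0,  Ȟ^2 = 0


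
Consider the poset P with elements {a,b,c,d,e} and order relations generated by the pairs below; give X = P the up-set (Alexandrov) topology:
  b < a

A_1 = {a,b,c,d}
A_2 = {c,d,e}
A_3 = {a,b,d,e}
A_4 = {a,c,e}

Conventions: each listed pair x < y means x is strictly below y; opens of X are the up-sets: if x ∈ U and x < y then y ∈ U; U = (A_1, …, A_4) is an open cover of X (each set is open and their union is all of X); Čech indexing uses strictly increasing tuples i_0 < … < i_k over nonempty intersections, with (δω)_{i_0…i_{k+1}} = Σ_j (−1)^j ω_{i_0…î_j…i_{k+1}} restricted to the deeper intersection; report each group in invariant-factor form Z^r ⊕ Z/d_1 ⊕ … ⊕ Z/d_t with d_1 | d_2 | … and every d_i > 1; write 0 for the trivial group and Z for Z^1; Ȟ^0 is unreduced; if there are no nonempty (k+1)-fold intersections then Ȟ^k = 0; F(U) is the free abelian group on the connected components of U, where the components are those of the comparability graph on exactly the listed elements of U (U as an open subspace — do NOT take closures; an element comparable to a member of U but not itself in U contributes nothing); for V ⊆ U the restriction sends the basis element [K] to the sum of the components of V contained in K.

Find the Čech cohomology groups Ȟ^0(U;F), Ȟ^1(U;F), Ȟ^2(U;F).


intersection data:
  A12={c,d} A13={a,b,d} A14={a,c} A23={d,e} A24={c,e} A34={a,e}
  A123={d} A124={c} A134={a} A234={e}
components per intersection:
  A1: {a,b} {c} {d}
  A2: {c} {d} {e}
  A3: {a,b} {d} {e}
  A4: {a} {c} {e}
  A12: {c} {d}
  A13: {a,b} {d}
  A14: {a} {c}
  A23: {d} {e}
  A24: {c} {e}
  A34: {a} {e}
  A123: {d}
  A124: {c}
  A134: {a}
  A234: {e}
C dims 12,12,4; δ0: rk 8, SNF 1^8; δ1: rk 4, SNF 1^4
Ȟ^0 = (12 − 8) − 0 = 4, so Ȟ^0 ≅ Z^4
Ȟ^1 = (12 − 4) − 8 = 0, so Ȟ^1 ≅ 0
Ȟ^2 = (4 − 0) − 4 = 0, so Ȟ^2 ≅ 0

Ȟ^0 = Z^4, Ȟ^1 = 0, Ȟ^2 = 0


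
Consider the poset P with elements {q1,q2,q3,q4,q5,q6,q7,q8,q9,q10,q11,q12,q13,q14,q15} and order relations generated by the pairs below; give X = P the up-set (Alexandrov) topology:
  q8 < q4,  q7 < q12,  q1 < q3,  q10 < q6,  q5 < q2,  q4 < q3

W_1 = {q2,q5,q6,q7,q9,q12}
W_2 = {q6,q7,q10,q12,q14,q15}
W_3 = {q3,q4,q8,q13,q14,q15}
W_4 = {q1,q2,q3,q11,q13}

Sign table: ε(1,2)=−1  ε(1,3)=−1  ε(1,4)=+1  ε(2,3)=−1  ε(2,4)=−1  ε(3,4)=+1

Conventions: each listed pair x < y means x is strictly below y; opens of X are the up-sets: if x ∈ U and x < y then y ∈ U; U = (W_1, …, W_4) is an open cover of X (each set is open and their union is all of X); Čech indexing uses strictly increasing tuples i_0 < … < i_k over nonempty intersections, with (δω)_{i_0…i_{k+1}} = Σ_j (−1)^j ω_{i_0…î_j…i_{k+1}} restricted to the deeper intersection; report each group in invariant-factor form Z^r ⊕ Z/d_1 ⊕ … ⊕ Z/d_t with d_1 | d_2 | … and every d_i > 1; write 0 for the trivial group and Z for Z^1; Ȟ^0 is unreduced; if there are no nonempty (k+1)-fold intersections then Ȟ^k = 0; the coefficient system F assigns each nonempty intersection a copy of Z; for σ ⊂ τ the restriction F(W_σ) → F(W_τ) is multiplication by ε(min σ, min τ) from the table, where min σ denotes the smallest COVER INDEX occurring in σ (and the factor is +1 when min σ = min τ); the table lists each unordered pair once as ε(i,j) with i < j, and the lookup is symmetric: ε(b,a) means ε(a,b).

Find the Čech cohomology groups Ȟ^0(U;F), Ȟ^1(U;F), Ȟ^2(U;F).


Ȟ^0(U;F) ≅ Z; Ȟ^1(U;F) ≅ Z; Ȟ^2(U;F) ≅ 0

cover nerve:
  W12={q6,q7,q12} W14={q2} W23={q14,q15} W34={q3,q13}
C dims 4,4; δ0: rk 3, SNF 1^3
Ȟ^0: (4−3)−0=1 ⇒ Z
Ȟ^1: (4−0)−3=1 ⇒ Z
Ȟ^2: (0−0)−0=0 ⇒ 0


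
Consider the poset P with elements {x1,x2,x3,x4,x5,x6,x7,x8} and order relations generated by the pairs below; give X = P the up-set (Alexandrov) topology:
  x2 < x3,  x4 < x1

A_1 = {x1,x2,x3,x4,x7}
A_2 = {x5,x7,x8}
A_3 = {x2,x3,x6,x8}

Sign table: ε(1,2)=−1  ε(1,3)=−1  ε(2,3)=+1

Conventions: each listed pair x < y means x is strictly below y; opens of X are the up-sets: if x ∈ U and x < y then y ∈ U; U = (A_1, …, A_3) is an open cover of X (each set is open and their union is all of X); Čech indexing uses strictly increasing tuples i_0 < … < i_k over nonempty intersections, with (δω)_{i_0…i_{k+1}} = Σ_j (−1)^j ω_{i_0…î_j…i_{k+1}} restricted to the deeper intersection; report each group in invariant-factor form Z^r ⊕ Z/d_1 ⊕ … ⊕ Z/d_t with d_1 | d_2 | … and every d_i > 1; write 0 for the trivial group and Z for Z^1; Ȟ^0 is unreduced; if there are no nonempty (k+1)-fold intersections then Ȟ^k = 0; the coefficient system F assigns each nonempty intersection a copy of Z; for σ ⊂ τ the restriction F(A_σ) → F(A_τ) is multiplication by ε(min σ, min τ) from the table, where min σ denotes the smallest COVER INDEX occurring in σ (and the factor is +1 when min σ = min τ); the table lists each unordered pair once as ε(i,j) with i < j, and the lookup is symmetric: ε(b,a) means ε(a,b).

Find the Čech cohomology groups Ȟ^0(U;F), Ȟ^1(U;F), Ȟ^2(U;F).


Ȟ^0 = Z,  Ȟ^1 = Z,  Ȟ^2 = 0

nonempty overlaps:
  A12={x7} A13={x2,x3} A23={x8}
C dims 3,3; δ0: rk 2, SNF 1^2
degree 0: 3−2−0 = 1 → Ȟ^0 ≅ Z
degree 1: 3−0−2 = 1 → Ȟ^1 ≅ Z
degree 2: 0−0−0 = 0 → Ȟ^2 ≅ 0


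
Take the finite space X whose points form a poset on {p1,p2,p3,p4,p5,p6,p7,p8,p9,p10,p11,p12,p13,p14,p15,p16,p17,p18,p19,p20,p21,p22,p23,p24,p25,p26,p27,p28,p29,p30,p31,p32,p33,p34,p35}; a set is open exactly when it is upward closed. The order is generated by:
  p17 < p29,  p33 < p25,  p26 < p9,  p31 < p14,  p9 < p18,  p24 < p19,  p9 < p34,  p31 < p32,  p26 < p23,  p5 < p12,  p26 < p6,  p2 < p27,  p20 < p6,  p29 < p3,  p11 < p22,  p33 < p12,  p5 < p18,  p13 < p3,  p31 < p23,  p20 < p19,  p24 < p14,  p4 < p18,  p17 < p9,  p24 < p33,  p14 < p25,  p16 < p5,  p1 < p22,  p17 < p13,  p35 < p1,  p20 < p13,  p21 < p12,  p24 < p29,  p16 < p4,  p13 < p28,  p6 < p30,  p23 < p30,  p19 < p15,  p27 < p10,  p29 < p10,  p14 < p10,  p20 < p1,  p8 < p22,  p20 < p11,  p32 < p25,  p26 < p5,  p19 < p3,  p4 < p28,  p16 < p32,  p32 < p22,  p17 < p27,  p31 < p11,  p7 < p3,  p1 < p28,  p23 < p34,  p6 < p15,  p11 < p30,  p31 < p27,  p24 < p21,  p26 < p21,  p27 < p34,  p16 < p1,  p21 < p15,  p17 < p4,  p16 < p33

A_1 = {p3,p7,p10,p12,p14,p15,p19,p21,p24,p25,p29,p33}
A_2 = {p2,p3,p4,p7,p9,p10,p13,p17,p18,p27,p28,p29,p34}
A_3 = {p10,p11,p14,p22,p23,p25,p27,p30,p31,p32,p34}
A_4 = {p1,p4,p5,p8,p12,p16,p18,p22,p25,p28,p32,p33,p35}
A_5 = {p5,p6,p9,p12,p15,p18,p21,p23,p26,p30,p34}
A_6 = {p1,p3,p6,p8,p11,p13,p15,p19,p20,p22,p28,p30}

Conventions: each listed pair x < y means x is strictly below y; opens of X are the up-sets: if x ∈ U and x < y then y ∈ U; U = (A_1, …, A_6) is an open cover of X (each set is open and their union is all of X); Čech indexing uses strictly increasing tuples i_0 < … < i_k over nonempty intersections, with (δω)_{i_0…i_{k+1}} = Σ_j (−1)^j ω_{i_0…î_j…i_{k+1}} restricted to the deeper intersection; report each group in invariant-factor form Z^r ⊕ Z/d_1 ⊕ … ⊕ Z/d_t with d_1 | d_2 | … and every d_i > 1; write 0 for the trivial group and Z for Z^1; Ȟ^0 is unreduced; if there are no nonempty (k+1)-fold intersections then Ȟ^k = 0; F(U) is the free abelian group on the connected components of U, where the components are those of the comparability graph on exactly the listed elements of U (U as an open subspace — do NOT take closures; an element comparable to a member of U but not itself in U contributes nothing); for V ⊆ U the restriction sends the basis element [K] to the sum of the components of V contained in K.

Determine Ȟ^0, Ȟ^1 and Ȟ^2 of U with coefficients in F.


nonempty intersections:
  A12={p3,p7,p10,p29} A13={p10,p14,p25} A14={p12,p25,p33} A15={p12,p15,p21} A16={p3,p15,p19} A23={p10,p27,p34} A24={p4,p18,p28} A25={p9,p18,p34} A26={p3,p13,p28} A34={p22,p25,p32} A35={p23,p30,p34} A36={p11,p22,p30} A45={p5,p12,p18} A46={p1,p8,p22,p28} A56={p6,p15,p30}
  A123={p10} A126={p3} A134={p25} A145={p12} A156={p15} A235={p34} A245={p18} A246={p28} A346={p22} A356={p30}
components per intersection:
  A1: {p3,p7,p10,p12,p14,p15,p19,p21,p24,p25,p29,p33}
  A2: {p2,p3,p4,p7,p9,p10,p13,p17,p18,p27,p28,p29,p34}
  A3: {p10,p11,p14,p22,p23,p25,p27,p30,p31,p32,p34}
  A4: {p1,p4,p5,p8,p12,p16,p18,p22,p25,p28,p32,p33,p35}
  A5: {p5,p6,p9,p12,p15,p18,p21,p23,p26,p30,p34}
  A6: {p1,p3,p6,p8,p11,p13,p15,p19,p20,p22,p28,p30}
  A12: {p3,p7,p10,p29}
  A13: {p10,p14,p25}
  A14: {p12,p25,p33}
  A15: {p12,p15,p21}
  A16: {p3,p15,p19}
  A23: {p10,p27,p34}
  A24: {p4,p18,p28}
  A25: {p9,p18,p34}
  A26: {p3,p13,p28}
  A34: {p22,p25,p32}
  A35: {p23,p30,p34}
  A36: {p11,p22,p30}
  A45: {p5,p12,p18}
  A46: {p1,p8,p22,p28}
  A56: {p6,p15,p30}
  A123: {p10}
  A126: {p3}
  A134: {p25}
  A145: {p12}
  A156: {p15}
  A235: {p34}
  A245: {p18}
  A246: {p28}
  A346: {p22}
  A356: {p30}
C dims 6,15,10; δ0: rk 5, SNF 1^5; δ1: rk 10, SNF 1^9·2
Ȟ^0: (6−5)−0=1 ⇒ Z
Ȟ^1: (15−10)−5=0 ⇒ 0
Ȟ^2: (10−0)−10=0 plus torsion [2] ⇒ Z/2

Ȟ^0(U;F) ≅ Z, Ȟ^1(U;F) ≅ 0, Ȟ^2(U;F) ≅ Z/2
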